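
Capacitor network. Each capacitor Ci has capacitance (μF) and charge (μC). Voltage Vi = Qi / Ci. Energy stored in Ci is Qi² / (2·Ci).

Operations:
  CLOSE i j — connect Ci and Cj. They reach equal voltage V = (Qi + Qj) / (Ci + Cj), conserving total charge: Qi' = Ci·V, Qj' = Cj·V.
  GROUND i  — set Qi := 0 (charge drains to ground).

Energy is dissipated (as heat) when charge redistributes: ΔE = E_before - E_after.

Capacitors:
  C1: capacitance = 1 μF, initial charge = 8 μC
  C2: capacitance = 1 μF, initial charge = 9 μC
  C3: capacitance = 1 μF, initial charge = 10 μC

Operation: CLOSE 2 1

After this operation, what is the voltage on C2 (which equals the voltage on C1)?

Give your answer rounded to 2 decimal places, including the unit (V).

Initial: C1(1μF, Q=8μC, V=8.00V), C2(1μF, Q=9μC, V=9.00V), C3(1μF, Q=10μC, V=10.00V)
Op 1: CLOSE 2-1: Q_total=17.00, C_total=2.00, V=8.50; Q2=8.50, Q1=8.50; dissipated=0.250

Answer: 8.50 V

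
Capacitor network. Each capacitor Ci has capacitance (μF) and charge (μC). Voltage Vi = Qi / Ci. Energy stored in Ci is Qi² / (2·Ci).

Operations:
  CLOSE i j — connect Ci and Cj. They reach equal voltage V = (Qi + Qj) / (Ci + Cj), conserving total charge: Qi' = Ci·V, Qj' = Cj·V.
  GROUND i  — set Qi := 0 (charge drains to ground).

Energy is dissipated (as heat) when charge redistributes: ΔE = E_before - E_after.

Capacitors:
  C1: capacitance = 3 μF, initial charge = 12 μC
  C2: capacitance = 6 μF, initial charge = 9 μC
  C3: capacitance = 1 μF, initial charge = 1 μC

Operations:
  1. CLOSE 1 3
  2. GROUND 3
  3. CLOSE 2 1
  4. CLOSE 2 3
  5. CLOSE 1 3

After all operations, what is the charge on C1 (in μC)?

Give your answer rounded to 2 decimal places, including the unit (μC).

Initial: C1(3μF, Q=12μC, V=4.00V), C2(6μF, Q=9μC, V=1.50V), C3(1μF, Q=1μC, V=1.00V)
Op 1: CLOSE 1-3: Q_total=13.00, C_total=4.00, V=3.25; Q1=9.75, Q3=3.25; dissipated=3.375
Op 2: GROUND 3: Q3=0; energy lost=5.281
Op 3: CLOSE 2-1: Q_total=18.75, C_total=9.00, V=2.08; Q2=12.50, Q1=6.25; dissipated=3.062
Op 4: CLOSE 2-3: Q_total=12.50, C_total=7.00, V=1.79; Q2=10.71, Q3=1.79; dissipated=1.860
Op 5: CLOSE 1-3: Q_total=8.04, C_total=4.00, V=2.01; Q1=6.03, Q3=2.01; dissipated=0.033
Final charges: Q1=6.03, Q2=10.71, Q3=2.01

Answer: 6.03 μC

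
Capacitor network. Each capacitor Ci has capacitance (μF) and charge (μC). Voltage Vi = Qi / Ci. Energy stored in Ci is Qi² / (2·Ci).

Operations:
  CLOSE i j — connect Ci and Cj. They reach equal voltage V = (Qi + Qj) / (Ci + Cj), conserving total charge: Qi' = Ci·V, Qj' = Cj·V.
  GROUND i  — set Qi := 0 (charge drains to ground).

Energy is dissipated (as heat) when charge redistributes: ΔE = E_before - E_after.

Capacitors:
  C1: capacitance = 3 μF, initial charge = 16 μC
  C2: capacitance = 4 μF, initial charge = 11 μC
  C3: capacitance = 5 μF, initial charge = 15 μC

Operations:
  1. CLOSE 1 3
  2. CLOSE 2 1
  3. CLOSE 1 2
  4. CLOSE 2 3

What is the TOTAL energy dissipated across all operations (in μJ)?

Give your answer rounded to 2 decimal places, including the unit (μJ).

Answer: 6.65 μJ

Derivation:
Initial: C1(3μF, Q=16μC, V=5.33V), C2(4μF, Q=11μC, V=2.75V), C3(5μF, Q=15μC, V=3.00V)
Op 1: CLOSE 1-3: Q_total=31.00, C_total=8.00, V=3.88; Q1=11.62, Q3=19.38; dissipated=5.104
Op 2: CLOSE 2-1: Q_total=22.62, C_total=7.00, V=3.23; Q2=12.93, Q1=9.70; dissipated=1.085
Op 3: CLOSE 1-2: Q_total=22.62, C_total=7.00, V=3.23; Q1=9.70, Q2=12.93; dissipated=0.000
Op 4: CLOSE 2-3: Q_total=32.30, C_total=9.00, V=3.59; Q2=14.36, Q3=17.95; dissipated=0.459
Total dissipated: 6.648 μJ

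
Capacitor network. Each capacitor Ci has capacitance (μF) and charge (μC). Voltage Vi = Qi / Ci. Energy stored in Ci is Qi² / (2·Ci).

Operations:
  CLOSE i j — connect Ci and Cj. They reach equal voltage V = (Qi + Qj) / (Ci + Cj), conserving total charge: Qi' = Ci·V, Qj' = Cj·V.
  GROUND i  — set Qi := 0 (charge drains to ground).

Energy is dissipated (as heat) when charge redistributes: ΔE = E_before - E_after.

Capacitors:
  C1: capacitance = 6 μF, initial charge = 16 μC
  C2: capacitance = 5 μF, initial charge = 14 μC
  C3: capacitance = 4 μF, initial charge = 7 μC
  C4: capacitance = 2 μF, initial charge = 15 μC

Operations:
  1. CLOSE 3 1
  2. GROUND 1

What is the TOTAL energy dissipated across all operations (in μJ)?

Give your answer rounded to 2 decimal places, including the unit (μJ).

Initial: C1(6μF, Q=16μC, V=2.67V), C2(5μF, Q=14μC, V=2.80V), C3(4μF, Q=7μC, V=1.75V), C4(2μF, Q=15μC, V=7.50V)
Op 1: CLOSE 3-1: Q_total=23.00, C_total=10.00, V=2.30; Q3=9.20, Q1=13.80; dissipated=1.008
Op 2: GROUND 1: Q1=0; energy lost=15.870
Total dissipated: 16.878 μJ

Answer: 16.88 μJ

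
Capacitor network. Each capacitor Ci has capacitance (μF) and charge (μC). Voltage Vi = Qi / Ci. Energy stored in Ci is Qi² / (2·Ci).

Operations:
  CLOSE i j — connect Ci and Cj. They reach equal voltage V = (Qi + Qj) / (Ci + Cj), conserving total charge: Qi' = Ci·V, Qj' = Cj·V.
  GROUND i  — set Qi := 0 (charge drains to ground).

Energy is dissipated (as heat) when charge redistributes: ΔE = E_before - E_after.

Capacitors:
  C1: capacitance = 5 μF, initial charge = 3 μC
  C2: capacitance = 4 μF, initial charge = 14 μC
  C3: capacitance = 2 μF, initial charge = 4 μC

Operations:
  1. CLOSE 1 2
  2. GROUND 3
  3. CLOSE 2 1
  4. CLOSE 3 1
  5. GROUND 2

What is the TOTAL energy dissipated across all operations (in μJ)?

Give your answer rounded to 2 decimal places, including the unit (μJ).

Answer: 23.03 μJ

Derivation:
Initial: C1(5μF, Q=3μC, V=0.60V), C2(4μF, Q=14μC, V=3.50V), C3(2μF, Q=4μC, V=2.00V)
Op 1: CLOSE 1-2: Q_total=17.00, C_total=9.00, V=1.89; Q1=9.44, Q2=7.56; dissipated=9.344
Op 2: GROUND 3: Q3=0; energy lost=4.000
Op 3: CLOSE 2-1: Q_total=17.00, C_total=9.00, V=1.89; Q2=7.56, Q1=9.44; dissipated=0.000
Op 4: CLOSE 3-1: Q_total=9.44, C_total=7.00, V=1.35; Q3=2.70, Q1=6.75; dissipated=2.549
Op 5: GROUND 2: Q2=0; energy lost=7.136
Total dissipated: 23.029 μJ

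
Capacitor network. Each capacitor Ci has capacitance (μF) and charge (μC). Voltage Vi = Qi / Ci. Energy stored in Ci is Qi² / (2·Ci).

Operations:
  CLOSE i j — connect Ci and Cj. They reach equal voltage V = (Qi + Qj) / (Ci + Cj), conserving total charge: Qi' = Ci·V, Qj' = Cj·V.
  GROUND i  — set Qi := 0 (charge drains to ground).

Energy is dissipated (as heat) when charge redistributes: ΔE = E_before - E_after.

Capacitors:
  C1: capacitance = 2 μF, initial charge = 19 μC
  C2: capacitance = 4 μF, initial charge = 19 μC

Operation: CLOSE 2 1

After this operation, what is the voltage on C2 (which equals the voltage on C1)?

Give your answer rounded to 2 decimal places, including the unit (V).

Answer: 6.33 V

Derivation:
Initial: C1(2μF, Q=19μC, V=9.50V), C2(4μF, Q=19μC, V=4.75V)
Op 1: CLOSE 2-1: Q_total=38.00, C_total=6.00, V=6.33; Q2=25.33, Q1=12.67; dissipated=15.042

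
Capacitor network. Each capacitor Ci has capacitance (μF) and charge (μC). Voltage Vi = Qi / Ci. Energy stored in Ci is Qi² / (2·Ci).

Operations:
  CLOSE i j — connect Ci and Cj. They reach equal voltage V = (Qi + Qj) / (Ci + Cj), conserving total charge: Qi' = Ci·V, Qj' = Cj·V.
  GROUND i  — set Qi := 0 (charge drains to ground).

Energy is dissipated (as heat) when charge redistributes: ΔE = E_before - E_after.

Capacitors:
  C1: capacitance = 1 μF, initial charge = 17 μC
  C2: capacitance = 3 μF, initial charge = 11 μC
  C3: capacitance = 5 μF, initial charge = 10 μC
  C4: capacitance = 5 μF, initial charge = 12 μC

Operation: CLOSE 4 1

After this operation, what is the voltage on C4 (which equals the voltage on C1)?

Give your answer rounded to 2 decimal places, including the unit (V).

Initial: C1(1μF, Q=17μC, V=17.00V), C2(3μF, Q=11μC, V=3.67V), C3(5μF, Q=10μC, V=2.00V), C4(5μF, Q=12μC, V=2.40V)
Op 1: CLOSE 4-1: Q_total=29.00, C_total=6.00, V=4.83; Q4=24.17, Q1=4.83; dissipated=88.817

Answer: 4.83 V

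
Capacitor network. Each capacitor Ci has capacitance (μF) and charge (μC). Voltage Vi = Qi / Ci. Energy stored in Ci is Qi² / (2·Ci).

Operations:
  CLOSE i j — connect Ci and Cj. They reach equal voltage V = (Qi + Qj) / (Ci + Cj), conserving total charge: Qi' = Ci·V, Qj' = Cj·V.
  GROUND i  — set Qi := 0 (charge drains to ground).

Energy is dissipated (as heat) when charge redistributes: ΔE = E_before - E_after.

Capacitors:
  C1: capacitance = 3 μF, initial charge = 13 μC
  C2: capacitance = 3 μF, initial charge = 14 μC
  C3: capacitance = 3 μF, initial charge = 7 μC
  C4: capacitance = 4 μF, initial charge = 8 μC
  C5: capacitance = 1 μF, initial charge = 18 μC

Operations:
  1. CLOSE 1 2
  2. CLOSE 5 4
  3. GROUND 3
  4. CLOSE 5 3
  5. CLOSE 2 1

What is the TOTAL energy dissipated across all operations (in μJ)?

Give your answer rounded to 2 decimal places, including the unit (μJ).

Answer: 120.79 μJ

Derivation:
Initial: C1(3μF, Q=13μC, V=4.33V), C2(3μF, Q=14μC, V=4.67V), C3(3μF, Q=7μC, V=2.33V), C4(4μF, Q=8μC, V=2.00V), C5(1μF, Q=18μC, V=18.00V)
Op 1: CLOSE 1-2: Q_total=27.00, C_total=6.00, V=4.50; Q1=13.50, Q2=13.50; dissipated=0.083
Op 2: CLOSE 5-4: Q_total=26.00, C_total=5.00, V=5.20; Q5=5.20, Q4=20.80; dissipated=102.400
Op 3: GROUND 3: Q3=0; energy lost=8.167
Op 4: CLOSE 5-3: Q_total=5.20, C_total=4.00, V=1.30; Q5=1.30, Q3=3.90; dissipated=10.140
Op 5: CLOSE 2-1: Q_total=27.00, C_total=6.00, V=4.50; Q2=13.50, Q1=13.50; dissipated=0.000
Total dissipated: 120.790 μJ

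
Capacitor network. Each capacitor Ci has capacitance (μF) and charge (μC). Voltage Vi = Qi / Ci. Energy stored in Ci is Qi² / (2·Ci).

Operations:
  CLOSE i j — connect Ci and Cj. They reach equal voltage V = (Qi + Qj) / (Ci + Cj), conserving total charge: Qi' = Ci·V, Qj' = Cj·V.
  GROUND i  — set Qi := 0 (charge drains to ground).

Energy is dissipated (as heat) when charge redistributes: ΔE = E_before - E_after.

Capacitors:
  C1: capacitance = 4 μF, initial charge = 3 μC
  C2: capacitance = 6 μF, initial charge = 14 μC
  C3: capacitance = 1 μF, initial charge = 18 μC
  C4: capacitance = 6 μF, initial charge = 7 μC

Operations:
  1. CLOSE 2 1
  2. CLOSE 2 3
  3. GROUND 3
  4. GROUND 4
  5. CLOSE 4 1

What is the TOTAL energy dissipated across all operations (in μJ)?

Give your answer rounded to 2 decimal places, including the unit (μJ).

Initial: C1(4μF, Q=3μC, V=0.75V), C2(6μF, Q=14μC, V=2.33V), C3(1μF, Q=18μC, V=18.00V), C4(6μF, Q=7μC, V=1.17V)
Op 1: CLOSE 2-1: Q_total=17.00, C_total=10.00, V=1.70; Q2=10.20, Q1=6.80; dissipated=3.008
Op 2: CLOSE 2-3: Q_total=28.20, C_total=7.00, V=4.03; Q2=24.17, Q3=4.03; dissipated=113.867
Op 3: GROUND 3: Q3=0; energy lost=8.115
Op 4: GROUND 4: Q4=0; energy lost=4.083
Op 5: CLOSE 4-1: Q_total=6.80, C_total=10.00, V=0.68; Q4=4.08, Q1=2.72; dissipated=3.468
Total dissipated: 132.542 μJ

Answer: 132.54 μJ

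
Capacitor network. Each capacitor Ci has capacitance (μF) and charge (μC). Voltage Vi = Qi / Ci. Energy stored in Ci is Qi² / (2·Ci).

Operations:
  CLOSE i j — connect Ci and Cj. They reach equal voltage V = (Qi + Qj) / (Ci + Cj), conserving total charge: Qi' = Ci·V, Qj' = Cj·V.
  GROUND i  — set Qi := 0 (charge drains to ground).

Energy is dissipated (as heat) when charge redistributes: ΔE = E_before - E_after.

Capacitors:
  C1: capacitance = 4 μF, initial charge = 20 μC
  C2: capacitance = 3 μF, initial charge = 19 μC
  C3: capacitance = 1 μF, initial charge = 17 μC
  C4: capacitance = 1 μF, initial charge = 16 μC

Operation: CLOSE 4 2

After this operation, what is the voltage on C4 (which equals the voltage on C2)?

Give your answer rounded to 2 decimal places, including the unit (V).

Initial: C1(4μF, Q=20μC, V=5.00V), C2(3μF, Q=19μC, V=6.33V), C3(1μF, Q=17μC, V=17.00V), C4(1μF, Q=16μC, V=16.00V)
Op 1: CLOSE 4-2: Q_total=35.00, C_total=4.00, V=8.75; Q4=8.75, Q2=26.25; dissipated=35.042

Answer: 8.75 V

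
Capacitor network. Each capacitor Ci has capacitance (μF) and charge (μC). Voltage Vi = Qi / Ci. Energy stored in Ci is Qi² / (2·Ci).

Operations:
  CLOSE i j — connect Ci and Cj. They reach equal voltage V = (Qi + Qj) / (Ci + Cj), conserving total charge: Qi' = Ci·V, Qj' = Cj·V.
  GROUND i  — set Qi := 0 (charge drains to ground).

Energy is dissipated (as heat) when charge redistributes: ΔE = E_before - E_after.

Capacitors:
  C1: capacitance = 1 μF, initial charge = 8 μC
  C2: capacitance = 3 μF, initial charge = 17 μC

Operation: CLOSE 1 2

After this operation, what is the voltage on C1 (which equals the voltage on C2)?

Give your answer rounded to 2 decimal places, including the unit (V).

Initial: C1(1μF, Q=8μC, V=8.00V), C2(3μF, Q=17μC, V=5.67V)
Op 1: CLOSE 1-2: Q_total=25.00, C_total=4.00, V=6.25; Q1=6.25, Q2=18.75; dissipated=2.042

Answer: 6.25 V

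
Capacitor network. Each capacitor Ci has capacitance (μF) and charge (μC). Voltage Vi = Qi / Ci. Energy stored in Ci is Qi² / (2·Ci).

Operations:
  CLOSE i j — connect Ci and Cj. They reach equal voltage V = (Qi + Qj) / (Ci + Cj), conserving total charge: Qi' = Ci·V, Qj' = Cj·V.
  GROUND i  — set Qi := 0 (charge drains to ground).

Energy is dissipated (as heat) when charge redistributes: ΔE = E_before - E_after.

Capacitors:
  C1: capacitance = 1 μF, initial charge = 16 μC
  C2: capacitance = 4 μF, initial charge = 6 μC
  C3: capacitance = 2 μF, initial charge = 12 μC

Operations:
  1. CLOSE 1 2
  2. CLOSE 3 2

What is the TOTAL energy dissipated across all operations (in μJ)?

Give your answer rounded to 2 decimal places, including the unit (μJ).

Answer: 85.81 μJ

Derivation:
Initial: C1(1μF, Q=16μC, V=16.00V), C2(4μF, Q=6μC, V=1.50V), C3(2μF, Q=12μC, V=6.00V)
Op 1: CLOSE 1-2: Q_total=22.00, C_total=5.00, V=4.40; Q1=4.40, Q2=17.60; dissipated=84.100
Op 2: CLOSE 3-2: Q_total=29.60, C_total=6.00, V=4.93; Q3=9.87, Q2=19.73; dissipated=1.707
Total dissipated: 85.807 μJ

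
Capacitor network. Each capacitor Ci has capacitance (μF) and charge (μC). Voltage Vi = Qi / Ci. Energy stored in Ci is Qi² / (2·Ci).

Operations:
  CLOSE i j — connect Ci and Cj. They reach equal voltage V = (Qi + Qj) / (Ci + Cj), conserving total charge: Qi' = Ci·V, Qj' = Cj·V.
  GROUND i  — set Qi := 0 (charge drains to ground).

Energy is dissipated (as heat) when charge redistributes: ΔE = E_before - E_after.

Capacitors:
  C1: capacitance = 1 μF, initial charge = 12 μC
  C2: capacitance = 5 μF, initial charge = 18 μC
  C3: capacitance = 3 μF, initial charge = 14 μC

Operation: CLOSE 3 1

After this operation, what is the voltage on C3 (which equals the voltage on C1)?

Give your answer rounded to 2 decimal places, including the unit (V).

Answer: 6.50 V

Derivation:
Initial: C1(1μF, Q=12μC, V=12.00V), C2(5μF, Q=18μC, V=3.60V), C3(3μF, Q=14μC, V=4.67V)
Op 1: CLOSE 3-1: Q_total=26.00, C_total=4.00, V=6.50; Q3=19.50, Q1=6.50; dissipated=20.167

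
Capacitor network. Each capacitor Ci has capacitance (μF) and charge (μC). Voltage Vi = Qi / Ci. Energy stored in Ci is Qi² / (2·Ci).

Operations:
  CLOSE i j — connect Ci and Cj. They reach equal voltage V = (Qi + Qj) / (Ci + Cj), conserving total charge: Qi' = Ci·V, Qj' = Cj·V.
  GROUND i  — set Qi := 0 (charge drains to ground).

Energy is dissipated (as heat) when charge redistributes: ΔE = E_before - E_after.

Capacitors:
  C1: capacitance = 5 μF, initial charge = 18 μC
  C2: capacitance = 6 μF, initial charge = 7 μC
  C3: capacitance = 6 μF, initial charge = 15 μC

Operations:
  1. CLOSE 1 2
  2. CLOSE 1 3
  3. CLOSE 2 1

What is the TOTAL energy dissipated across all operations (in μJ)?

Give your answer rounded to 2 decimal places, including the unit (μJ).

Answer: 8.17 μJ

Derivation:
Initial: C1(5μF, Q=18μC, V=3.60V), C2(6μF, Q=7μC, V=1.17V), C3(6μF, Q=15μC, V=2.50V)
Op 1: CLOSE 1-2: Q_total=25.00, C_total=11.00, V=2.27; Q1=11.36, Q2=13.64; dissipated=8.074
Op 2: CLOSE 1-3: Q_total=26.36, C_total=11.00, V=2.40; Q1=11.98, Q3=14.38; dissipated=0.070
Op 3: CLOSE 2-1: Q_total=25.62, C_total=11.00, V=2.33; Q2=13.97, Q1=11.65; dissipated=0.021
Total dissipated: 8.166 μJ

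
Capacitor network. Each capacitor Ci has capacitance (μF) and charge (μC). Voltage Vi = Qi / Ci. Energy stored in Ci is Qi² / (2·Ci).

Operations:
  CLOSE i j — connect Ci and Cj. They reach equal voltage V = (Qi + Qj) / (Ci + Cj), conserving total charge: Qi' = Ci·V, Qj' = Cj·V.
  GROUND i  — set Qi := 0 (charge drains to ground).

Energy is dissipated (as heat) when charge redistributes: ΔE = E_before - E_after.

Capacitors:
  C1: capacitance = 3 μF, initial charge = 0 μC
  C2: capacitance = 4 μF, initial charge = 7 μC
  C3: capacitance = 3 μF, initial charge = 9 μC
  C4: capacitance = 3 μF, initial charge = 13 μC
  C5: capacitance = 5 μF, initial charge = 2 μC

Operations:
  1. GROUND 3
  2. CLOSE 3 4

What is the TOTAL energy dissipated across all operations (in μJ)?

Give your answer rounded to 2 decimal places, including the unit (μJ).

Answer: 27.58 μJ

Derivation:
Initial: C1(3μF, Q=0μC, V=0.00V), C2(4μF, Q=7μC, V=1.75V), C3(3μF, Q=9μC, V=3.00V), C4(3μF, Q=13μC, V=4.33V), C5(5μF, Q=2μC, V=0.40V)
Op 1: GROUND 3: Q3=0; energy lost=13.500
Op 2: CLOSE 3-4: Q_total=13.00, C_total=6.00, V=2.17; Q3=6.50, Q4=6.50; dissipated=14.083
Total dissipated: 27.583 μJ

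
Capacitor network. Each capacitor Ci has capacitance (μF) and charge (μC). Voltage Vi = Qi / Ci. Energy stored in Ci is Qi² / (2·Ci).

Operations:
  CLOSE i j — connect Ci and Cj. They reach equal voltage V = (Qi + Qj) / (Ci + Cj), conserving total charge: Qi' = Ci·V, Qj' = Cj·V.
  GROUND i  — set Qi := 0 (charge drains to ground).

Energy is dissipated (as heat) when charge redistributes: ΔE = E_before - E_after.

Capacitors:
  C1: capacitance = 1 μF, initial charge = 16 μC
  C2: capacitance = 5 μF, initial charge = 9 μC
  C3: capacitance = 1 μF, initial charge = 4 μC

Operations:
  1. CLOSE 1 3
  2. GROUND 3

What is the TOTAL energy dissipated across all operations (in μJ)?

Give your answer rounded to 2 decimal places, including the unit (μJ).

Answer: 86.00 μJ

Derivation:
Initial: C1(1μF, Q=16μC, V=16.00V), C2(5μF, Q=9μC, V=1.80V), C3(1μF, Q=4μC, V=4.00V)
Op 1: CLOSE 1-3: Q_total=20.00, C_total=2.00, V=10.00; Q1=10.00, Q3=10.00; dissipated=36.000
Op 2: GROUND 3: Q3=0; energy lost=50.000
Total dissipated: 86.000 μJ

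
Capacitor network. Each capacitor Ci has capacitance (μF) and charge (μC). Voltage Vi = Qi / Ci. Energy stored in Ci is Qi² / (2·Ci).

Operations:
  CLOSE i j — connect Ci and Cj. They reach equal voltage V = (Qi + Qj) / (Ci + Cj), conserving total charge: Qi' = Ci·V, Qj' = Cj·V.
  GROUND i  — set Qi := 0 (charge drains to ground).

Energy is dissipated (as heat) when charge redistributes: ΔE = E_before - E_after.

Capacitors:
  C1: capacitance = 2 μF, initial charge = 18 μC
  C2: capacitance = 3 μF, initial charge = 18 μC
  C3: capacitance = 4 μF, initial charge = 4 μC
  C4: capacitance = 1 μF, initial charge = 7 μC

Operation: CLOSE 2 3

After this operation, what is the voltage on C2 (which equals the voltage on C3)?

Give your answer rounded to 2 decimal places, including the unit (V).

Initial: C1(2μF, Q=18μC, V=9.00V), C2(3μF, Q=18μC, V=6.00V), C3(4μF, Q=4μC, V=1.00V), C4(1μF, Q=7μC, V=7.00V)
Op 1: CLOSE 2-3: Q_total=22.00, C_total=7.00, V=3.14; Q2=9.43, Q3=12.57; dissipated=21.429

Answer: 3.14 V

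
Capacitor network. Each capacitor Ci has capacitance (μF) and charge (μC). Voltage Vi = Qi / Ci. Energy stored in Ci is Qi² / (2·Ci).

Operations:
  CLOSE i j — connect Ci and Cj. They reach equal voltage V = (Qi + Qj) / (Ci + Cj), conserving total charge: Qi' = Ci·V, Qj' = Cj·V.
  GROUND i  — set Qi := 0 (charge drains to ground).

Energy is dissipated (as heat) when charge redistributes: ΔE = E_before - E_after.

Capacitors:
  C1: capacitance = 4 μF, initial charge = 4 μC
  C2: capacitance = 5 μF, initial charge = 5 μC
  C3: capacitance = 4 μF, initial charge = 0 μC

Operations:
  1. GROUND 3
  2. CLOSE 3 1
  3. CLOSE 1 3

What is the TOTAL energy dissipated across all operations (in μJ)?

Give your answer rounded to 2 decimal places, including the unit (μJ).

Answer: 1.00 μJ

Derivation:
Initial: C1(4μF, Q=4μC, V=1.00V), C2(5μF, Q=5μC, V=1.00V), C3(4μF, Q=0μC, V=0.00V)
Op 1: GROUND 3: Q3=0; energy lost=0.000
Op 2: CLOSE 3-1: Q_total=4.00, C_total=8.00, V=0.50; Q3=2.00, Q1=2.00; dissipated=1.000
Op 3: CLOSE 1-3: Q_total=4.00, C_total=8.00, V=0.50; Q1=2.00, Q3=2.00; dissipated=0.000
Total dissipated: 1.000 μJ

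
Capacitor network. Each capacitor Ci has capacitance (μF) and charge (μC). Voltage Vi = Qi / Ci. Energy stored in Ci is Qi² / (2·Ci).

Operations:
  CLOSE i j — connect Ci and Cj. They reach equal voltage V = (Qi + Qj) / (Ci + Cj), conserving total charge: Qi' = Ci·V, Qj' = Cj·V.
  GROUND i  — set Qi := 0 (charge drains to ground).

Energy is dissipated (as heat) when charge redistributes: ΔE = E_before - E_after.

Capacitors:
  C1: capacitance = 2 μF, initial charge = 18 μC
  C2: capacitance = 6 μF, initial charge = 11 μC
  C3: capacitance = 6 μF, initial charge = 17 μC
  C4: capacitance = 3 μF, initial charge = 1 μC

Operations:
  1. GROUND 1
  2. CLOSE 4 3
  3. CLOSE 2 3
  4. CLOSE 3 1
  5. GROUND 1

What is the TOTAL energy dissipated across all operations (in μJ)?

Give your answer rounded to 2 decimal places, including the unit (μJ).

Answer: 92.11 μJ

Derivation:
Initial: C1(2μF, Q=18μC, V=9.00V), C2(6μF, Q=11μC, V=1.83V), C3(6μF, Q=17μC, V=2.83V), C4(3μF, Q=1μC, V=0.33V)
Op 1: GROUND 1: Q1=0; energy lost=81.000
Op 2: CLOSE 4-3: Q_total=18.00, C_total=9.00, V=2.00; Q4=6.00, Q3=12.00; dissipated=6.250
Op 3: CLOSE 2-3: Q_total=23.00, C_total=12.00, V=1.92; Q2=11.50, Q3=11.50; dissipated=0.042
Op 4: CLOSE 3-1: Q_total=11.50, C_total=8.00, V=1.44; Q3=8.62, Q1=2.88; dissipated=2.755
Op 5: GROUND 1: Q1=0; energy lost=2.066
Total dissipated: 92.113 μJ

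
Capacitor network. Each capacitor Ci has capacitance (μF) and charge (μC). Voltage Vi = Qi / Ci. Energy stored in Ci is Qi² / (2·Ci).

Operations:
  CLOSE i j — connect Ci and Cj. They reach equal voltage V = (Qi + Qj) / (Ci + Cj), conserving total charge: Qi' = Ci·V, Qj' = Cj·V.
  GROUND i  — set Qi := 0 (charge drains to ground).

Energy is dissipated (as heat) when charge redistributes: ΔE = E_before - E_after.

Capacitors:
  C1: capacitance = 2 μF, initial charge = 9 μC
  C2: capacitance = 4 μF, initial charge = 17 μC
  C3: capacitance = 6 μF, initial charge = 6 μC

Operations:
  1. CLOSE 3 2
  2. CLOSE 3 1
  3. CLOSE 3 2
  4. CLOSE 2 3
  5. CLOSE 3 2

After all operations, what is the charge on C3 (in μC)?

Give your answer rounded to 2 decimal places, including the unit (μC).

Initial: C1(2μF, Q=9μC, V=4.50V), C2(4μF, Q=17μC, V=4.25V), C3(6μF, Q=6μC, V=1.00V)
Op 1: CLOSE 3-2: Q_total=23.00, C_total=10.00, V=2.30; Q3=13.80, Q2=9.20; dissipated=12.675
Op 2: CLOSE 3-1: Q_total=22.80, C_total=8.00, V=2.85; Q3=17.10, Q1=5.70; dissipated=3.630
Op 3: CLOSE 3-2: Q_total=26.30, C_total=10.00, V=2.63; Q3=15.78, Q2=10.52; dissipated=0.363
Op 4: CLOSE 2-3: Q_total=26.30, C_total=10.00, V=2.63; Q2=10.52, Q3=15.78; dissipated=0.000
Op 5: CLOSE 3-2: Q_total=26.30, C_total=10.00, V=2.63; Q3=15.78, Q2=10.52; dissipated=0.000
Final charges: Q1=5.70, Q2=10.52, Q3=15.78

Answer: 15.78 μC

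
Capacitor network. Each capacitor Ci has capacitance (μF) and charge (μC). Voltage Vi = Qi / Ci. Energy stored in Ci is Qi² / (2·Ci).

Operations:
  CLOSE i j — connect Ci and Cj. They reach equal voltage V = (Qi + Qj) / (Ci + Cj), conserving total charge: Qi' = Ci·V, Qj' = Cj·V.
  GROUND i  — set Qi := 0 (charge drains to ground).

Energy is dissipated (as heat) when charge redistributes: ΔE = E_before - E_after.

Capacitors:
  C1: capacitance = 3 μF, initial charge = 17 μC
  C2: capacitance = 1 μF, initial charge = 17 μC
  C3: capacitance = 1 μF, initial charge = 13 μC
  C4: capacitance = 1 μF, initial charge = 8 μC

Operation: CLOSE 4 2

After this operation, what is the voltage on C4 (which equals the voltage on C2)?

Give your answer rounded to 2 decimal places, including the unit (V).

Answer: 12.50 V

Derivation:
Initial: C1(3μF, Q=17μC, V=5.67V), C2(1μF, Q=17μC, V=17.00V), C3(1μF, Q=13μC, V=13.00V), C4(1μF, Q=8μC, V=8.00V)
Op 1: CLOSE 4-2: Q_total=25.00, C_total=2.00, V=12.50; Q4=12.50, Q2=12.50; dissipated=20.250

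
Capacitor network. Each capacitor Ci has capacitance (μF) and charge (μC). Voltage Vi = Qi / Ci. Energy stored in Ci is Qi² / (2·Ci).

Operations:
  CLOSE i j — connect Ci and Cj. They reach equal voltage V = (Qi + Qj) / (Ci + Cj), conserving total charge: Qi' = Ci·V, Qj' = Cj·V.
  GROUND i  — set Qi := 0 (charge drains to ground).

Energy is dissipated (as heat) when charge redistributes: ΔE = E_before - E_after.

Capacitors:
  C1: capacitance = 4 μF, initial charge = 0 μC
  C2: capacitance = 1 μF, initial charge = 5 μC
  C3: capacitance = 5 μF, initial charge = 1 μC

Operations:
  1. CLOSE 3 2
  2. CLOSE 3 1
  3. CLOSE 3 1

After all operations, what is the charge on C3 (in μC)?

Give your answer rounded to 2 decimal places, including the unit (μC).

Initial: C1(4μF, Q=0μC, V=0.00V), C2(1μF, Q=5μC, V=5.00V), C3(5μF, Q=1μC, V=0.20V)
Op 1: CLOSE 3-2: Q_total=6.00, C_total=6.00, V=1.00; Q3=5.00, Q2=1.00; dissipated=9.600
Op 2: CLOSE 3-1: Q_total=5.00, C_total=9.00, V=0.56; Q3=2.78, Q1=2.22; dissipated=1.111
Op 3: CLOSE 3-1: Q_total=5.00, C_total=9.00, V=0.56; Q3=2.78, Q1=2.22; dissipated=0.000
Final charges: Q1=2.22, Q2=1.00, Q3=2.78

Answer: 2.78 μC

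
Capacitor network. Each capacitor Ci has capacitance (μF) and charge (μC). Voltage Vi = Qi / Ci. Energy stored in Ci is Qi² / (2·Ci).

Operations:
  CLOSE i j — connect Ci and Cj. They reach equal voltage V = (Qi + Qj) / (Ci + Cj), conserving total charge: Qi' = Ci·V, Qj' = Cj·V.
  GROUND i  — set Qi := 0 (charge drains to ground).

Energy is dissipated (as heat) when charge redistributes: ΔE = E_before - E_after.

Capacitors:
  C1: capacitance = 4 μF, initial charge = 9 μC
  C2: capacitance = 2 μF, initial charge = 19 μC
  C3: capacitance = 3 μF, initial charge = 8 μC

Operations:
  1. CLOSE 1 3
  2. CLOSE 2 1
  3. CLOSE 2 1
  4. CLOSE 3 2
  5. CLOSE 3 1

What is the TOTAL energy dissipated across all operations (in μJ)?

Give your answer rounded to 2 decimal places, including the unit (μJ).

Initial: C1(4μF, Q=9μC, V=2.25V), C2(2μF, Q=19μC, V=9.50V), C3(3μF, Q=8μC, V=2.67V)
Op 1: CLOSE 1-3: Q_total=17.00, C_total=7.00, V=2.43; Q1=9.71, Q3=7.29; dissipated=0.149
Op 2: CLOSE 2-1: Q_total=28.71, C_total=6.00, V=4.79; Q2=9.57, Q1=19.14; dissipated=33.337
Op 3: CLOSE 2-1: Q_total=28.71, C_total=6.00, V=4.79; Q2=9.57, Q1=19.14; dissipated=0.000
Op 4: CLOSE 3-2: Q_total=16.86, C_total=5.00, V=3.37; Q3=10.11, Q2=6.74; dissipated=3.334
Op 5: CLOSE 3-1: Q_total=29.26, C_total=7.00, V=4.18; Q3=12.54, Q1=16.72; dissipated=1.714
Total dissipated: 38.534 μJ

Answer: 38.53 μJ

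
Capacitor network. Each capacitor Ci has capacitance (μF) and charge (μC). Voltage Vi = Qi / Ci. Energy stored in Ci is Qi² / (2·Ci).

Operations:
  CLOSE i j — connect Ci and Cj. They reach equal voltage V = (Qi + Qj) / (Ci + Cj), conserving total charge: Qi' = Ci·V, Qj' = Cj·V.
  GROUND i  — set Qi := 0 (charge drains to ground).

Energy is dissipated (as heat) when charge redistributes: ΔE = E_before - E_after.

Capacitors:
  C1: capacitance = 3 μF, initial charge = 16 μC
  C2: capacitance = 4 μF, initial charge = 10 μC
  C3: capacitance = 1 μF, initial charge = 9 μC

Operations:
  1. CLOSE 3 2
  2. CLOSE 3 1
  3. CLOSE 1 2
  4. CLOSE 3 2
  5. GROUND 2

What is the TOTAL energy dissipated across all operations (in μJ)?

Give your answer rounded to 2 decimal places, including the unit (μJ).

Answer: 58.24 μJ

Derivation:
Initial: C1(3μF, Q=16μC, V=5.33V), C2(4μF, Q=10μC, V=2.50V), C3(1μF, Q=9μC, V=9.00V)
Op 1: CLOSE 3-2: Q_total=19.00, C_total=5.00, V=3.80; Q3=3.80, Q2=15.20; dissipated=16.900
Op 2: CLOSE 3-1: Q_total=19.80, C_total=4.00, V=4.95; Q3=4.95, Q1=14.85; dissipated=0.882
Op 3: CLOSE 1-2: Q_total=30.05, C_total=7.00, V=4.29; Q1=12.88, Q2=17.17; dissipated=1.134
Op 4: CLOSE 3-2: Q_total=22.12, C_total=5.00, V=4.42; Q3=4.42, Q2=17.70; dissipated=0.173
Op 5: GROUND 2: Q2=0; energy lost=39.149
Total dissipated: 58.237 μJ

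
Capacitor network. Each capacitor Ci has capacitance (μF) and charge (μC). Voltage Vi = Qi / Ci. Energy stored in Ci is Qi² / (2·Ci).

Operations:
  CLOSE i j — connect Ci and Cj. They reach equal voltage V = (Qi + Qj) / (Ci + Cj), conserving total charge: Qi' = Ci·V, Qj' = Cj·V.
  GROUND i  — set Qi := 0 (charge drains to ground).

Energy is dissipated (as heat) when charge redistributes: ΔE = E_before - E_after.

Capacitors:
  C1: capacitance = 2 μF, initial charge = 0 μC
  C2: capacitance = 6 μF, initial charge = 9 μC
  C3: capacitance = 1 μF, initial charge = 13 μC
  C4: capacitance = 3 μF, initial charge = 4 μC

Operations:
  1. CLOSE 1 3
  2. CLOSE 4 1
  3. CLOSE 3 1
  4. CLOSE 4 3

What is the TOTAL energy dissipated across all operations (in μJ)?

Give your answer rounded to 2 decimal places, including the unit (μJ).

Answer: 62.95 μJ

Derivation:
Initial: C1(2μF, Q=0μC, V=0.00V), C2(6μF, Q=9μC, V=1.50V), C3(1μF, Q=13μC, V=13.00V), C4(3μF, Q=4μC, V=1.33V)
Op 1: CLOSE 1-3: Q_total=13.00, C_total=3.00, V=4.33; Q1=8.67, Q3=4.33; dissipated=56.333
Op 2: CLOSE 4-1: Q_total=12.67, C_total=5.00, V=2.53; Q4=7.60, Q1=5.07; dissipated=5.400
Op 3: CLOSE 3-1: Q_total=9.40, C_total=3.00, V=3.13; Q3=3.13, Q1=6.27; dissipated=1.080
Op 4: CLOSE 4-3: Q_total=10.73, C_total=4.00, V=2.68; Q4=8.05, Q3=2.68; dissipated=0.135
Total dissipated: 62.948 μJ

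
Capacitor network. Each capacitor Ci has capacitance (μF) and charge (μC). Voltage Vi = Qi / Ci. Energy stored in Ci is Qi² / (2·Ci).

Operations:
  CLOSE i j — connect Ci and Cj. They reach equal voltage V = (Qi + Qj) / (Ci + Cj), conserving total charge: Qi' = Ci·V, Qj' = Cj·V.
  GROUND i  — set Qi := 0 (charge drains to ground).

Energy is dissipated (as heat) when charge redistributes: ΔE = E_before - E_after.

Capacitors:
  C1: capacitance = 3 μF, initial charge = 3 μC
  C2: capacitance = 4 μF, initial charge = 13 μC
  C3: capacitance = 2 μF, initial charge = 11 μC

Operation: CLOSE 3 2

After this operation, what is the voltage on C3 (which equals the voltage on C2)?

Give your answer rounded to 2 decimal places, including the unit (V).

Answer: 4.00 V

Derivation:
Initial: C1(3μF, Q=3μC, V=1.00V), C2(4μF, Q=13μC, V=3.25V), C3(2μF, Q=11μC, V=5.50V)
Op 1: CLOSE 3-2: Q_total=24.00, C_total=6.00, V=4.00; Q3=8.00, Q2=16.00; dissipated=3.375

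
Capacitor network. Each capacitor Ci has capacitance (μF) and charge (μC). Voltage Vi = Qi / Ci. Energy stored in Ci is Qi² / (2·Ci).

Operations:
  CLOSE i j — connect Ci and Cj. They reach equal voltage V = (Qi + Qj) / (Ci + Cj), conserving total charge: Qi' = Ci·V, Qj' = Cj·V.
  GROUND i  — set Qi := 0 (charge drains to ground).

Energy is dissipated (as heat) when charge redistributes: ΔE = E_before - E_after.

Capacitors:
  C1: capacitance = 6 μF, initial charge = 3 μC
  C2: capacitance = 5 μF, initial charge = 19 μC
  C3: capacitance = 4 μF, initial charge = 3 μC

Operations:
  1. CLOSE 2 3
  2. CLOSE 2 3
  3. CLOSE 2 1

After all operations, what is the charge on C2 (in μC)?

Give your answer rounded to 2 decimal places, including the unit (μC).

Answer: 6.92 μC

Derivation:
Initial: C1(6μF, Q=3μC, V=0.50V), C2(5μF, Q=19μC, V=3.80V), C3(4μF, Q=3μC, V=0.75V)
Op 1: CLOSE 2-3: Q_total=22.00, C_total=9.00, V=2.44; Q2=12.22, Q3=9.78; dissipated=10.336
Op 2: CLOSE 2-3: Q_total=22.00, C_total=9.00, V=2.44; Q2=12.22, Q3=9.78; dissipated=0.000
Op 3: CLOSE 2-1: Q_total=15.22, C_total=11.00, V=1.38; Q2=6.92, Q1=8.30; dissipated=5.156
Final charges: Q1=8.30, Q2=6.92, Q3=9.78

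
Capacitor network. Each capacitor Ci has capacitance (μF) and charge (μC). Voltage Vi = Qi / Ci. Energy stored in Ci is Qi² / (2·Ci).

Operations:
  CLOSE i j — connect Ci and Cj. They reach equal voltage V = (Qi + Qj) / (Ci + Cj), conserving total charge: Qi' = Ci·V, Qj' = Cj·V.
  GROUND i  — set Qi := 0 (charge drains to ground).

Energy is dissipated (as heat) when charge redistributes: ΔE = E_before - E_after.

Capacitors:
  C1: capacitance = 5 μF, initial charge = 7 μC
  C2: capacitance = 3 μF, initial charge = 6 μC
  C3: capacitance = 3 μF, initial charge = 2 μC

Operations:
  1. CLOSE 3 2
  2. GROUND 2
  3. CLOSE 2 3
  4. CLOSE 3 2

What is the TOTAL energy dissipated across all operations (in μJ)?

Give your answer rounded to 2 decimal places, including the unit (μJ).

Initial: C1(5μF, Q=7μC, V=1.40V), C2(3μF, Q=6μC, V=2.00V), C3(3μF, Q=2μC, V=0.67V)
Op 1: CLOSE 3-2: Q_total=8.00, C_total=6.00, V=1.33; Q3=4.00, Q2=4.00; dissipated=1.333
Op 2: GROUND 2: Q2=0; energy lost=2.667
Op 3: CLOSE 2-3: Q_total=4.00, C_total=6.00, V=0.67; Q2=2.00, Q3=2.00; dissipated=1.333
Op 4: CLOSE 3-2: Q_total=4.00, C_total=6.00, V=0.67; Q3=2.00, Q2=2.00; dissipated=0.000
Total dissipated: 5.333 μJ

Answer: 5.33 μJ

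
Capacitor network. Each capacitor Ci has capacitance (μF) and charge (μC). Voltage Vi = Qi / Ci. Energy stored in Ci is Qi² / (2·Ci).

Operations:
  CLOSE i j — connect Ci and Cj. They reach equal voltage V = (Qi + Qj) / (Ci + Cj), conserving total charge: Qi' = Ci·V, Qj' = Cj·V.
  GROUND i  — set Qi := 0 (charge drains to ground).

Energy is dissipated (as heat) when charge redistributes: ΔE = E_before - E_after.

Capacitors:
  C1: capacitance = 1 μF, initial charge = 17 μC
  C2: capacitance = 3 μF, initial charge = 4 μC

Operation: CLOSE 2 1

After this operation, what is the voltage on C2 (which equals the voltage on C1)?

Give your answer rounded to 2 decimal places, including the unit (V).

Initial: C1(1μF, Q=17μC, V=17.00V), C2(3μF, Q=4μC, V=1.33V)
Op 1: CLOSE 2-1: Q_total=21.00, C_total=4.00, V=5.25; Q2=15.75, Q1=5.25; dissipated=92.042

Answer: 5.25 V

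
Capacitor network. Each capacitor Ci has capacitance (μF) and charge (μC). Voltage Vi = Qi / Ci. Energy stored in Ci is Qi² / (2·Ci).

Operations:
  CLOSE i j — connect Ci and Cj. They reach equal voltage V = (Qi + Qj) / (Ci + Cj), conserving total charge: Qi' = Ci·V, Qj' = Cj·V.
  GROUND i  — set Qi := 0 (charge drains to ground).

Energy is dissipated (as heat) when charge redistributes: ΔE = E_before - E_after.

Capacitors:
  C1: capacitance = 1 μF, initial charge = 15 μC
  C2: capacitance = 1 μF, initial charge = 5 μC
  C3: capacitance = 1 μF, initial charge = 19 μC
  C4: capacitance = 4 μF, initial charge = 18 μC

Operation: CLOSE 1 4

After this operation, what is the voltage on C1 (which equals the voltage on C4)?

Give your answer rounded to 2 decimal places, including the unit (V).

Initial: C1(1μF, Q=15μC, V=15.00V), C2(1μF, Q=5μC, V=5.00V), C3(1μF, Q=19μC, V=19.00V), C4(4μF, Q=18μC, V=4.50V)
Op 1: CLOSE 1-4: Q_total=33.00, C_total=5.00, V=6.60; Q1=6.60, Q4=26.40; dissipated=44.100

Answer: 6.60 V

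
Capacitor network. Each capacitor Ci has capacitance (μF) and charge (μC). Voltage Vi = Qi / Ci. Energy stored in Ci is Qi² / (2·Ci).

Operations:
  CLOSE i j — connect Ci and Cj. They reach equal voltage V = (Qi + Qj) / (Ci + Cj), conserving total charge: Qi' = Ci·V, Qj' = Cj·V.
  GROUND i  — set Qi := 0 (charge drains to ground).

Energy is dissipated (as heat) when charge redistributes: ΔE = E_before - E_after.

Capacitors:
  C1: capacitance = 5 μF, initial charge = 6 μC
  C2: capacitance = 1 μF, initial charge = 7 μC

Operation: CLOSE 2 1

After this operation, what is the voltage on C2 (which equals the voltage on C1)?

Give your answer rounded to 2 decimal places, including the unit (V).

Answer: 2.17 V

Derivation:
Initial: C1(5μF, Q=6μC, V=1.20V), C2(1μF, Q=7μC, V=7.00V)
Op 1: CLOSE 2-1: Q_total=13.00, C_total=6.00, V=2.17; Q2=2.17, Q1=10.83; dissipated=14.017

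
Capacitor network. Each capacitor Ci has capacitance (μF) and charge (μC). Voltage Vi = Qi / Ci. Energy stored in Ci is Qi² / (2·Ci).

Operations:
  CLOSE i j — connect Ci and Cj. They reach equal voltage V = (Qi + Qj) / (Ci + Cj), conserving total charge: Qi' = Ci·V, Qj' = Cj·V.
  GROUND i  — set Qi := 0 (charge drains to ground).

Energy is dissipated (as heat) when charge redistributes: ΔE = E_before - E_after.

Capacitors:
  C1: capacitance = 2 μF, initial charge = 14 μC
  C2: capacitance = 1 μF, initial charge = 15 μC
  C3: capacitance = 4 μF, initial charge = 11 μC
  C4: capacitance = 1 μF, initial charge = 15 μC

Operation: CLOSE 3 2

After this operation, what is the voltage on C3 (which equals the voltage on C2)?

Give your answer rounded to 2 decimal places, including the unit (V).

Initial: C1(2μF, Q=14μC, V=7.00V), C2(1μF, Q=15μC, V=15.00V), C3(4μF, Q=11μC, V=2.75V), C4(1μF, Q=15μC, V=15.00V)
Op 1: CLOSE 3-2: Q_total=26.00, C_total=5.00, V=5.20; Q3=20.80, Q2=5.20; dissipated=60.025

Answer: 5.20 V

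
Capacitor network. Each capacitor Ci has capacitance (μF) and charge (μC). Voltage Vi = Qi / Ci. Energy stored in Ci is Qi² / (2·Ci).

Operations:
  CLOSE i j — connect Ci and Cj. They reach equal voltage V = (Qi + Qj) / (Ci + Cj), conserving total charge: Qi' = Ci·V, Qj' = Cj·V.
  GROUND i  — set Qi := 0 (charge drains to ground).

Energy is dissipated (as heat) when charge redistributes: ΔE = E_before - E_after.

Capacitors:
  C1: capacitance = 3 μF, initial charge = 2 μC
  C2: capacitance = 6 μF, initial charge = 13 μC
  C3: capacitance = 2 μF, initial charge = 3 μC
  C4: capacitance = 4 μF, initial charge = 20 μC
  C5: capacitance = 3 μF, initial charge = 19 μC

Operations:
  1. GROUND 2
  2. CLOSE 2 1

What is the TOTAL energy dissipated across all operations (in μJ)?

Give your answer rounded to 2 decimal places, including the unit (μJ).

Initial: C1(3μF, Q=2μC, V=0.67V), C2(6μF, Q=13μC, V=2.17V), C3(2μF, Q=3μC, V=1.50V), C4(4μF, Q=20μC, V=5.00V), C5(3μF, Q=19μC, V=6.33V)
Op 1: GROUND 2: Q2=0; energy lost=14.083
Op 2: CLOSE 2-1: Q_total=2.00, C_total=9.00, V=0.22; Q2=1.33, Q1=0.67; dissipated=0.444
Total dissipated: 14.528 μJ

Answer: 14.53 μJ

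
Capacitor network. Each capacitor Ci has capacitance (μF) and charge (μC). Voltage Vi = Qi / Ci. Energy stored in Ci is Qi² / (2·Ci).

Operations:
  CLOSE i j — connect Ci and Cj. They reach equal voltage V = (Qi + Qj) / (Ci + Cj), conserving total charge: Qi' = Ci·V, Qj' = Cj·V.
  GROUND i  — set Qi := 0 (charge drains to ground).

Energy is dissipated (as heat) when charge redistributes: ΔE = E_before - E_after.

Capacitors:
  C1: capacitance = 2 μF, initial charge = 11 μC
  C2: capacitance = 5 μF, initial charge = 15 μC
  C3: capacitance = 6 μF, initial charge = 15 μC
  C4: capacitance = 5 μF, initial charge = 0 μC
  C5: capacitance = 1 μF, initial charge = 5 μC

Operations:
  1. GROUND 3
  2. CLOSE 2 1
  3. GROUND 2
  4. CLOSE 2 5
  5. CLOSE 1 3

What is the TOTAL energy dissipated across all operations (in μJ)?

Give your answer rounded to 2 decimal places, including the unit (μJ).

Answer: 78.47 μJ

Derivation:
Initial: C1(2μF, Q=11μC, V=5.50V), C2(5μF, Q=15μC, V=3.00V), C3(6μF, Q=15μC, V=2.50V), C4(5μF, Q=0μC, V=0.00V), C5(1μF, Q=5μC, V=5.00V)
Op 1: GROUND 3: Q3=0; energy lost=18.750
Op 2: CLOSE 2-1: Q_total=26.00, C_total=7.00, V=3.71; Q2=18.57, Q1=7.43; dissipated=4.464
Op 3: GROUND 2: Q2=0; energy lost=34.490
Op 4: CLOSE 2-5: Q_total=5.00, C_total=6.00, V=0.83; Q2=4.17, Q5=0.83; dissipated=10.417
Op 5: CLOSE 1-3: Q_total=7.43, C_total=8.00, V=0.93; Q1=1.86, Q3=5.57; dissipated=10.347
Total dissipated: 78.468 μJ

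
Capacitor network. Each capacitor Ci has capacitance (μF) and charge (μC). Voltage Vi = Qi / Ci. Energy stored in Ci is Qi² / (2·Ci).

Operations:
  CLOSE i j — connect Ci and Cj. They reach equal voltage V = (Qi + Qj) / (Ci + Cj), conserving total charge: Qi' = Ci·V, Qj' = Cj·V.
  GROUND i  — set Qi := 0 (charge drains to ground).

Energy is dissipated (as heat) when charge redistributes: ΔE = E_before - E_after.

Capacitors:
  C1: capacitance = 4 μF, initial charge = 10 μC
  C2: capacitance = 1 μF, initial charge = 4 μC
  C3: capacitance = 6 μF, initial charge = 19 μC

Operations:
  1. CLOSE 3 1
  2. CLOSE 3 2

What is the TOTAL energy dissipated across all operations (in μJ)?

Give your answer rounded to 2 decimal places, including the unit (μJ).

Answer: 1.05 μJ

Derivation:
Initial: C1(4μF, Q=10μC, V=2.50V), C2(1μF, Q=4μC, V=4.00V), C3(6μF, Q=19μC, V=3.17V)
Op 1: CLOSE 3-1: Q_total=29.00, C_total=10.00, V=2.90; Q3=17.40, Q1=11.60; dissipated=0.533
Op 2: CLOSE 3-2: Q_total=21.40, C_total=7.00, V=3.06; Q3=18.34, Q2=3.06; dissipated=0.519
Total dissipated: 1.052 μJ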